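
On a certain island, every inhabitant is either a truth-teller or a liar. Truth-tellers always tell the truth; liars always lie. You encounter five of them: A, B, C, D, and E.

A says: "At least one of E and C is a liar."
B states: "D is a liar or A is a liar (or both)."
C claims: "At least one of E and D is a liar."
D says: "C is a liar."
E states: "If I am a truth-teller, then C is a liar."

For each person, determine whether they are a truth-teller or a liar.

Consider A. Suppose A is a liar.
Then no assignment of the remaining roles makes every statement match its speaker's type — contradiction.
So A is a truth-teller.
Consider B. Suppose B is a truth-teller.
Then no assignment of the remaining roles makes every statement match its speaker's type — contradiction.
So B is a liar.
Consider C. Suppose C is a truth-teller.
Then whichever role E has, E's statement has the wrong truth value — contradiction.
So C is a liar.
With that fixed, D's statement is true, so D is a truth-teller.
With that fixed, E's statement is true, so E is a truth-teller.

A: truth-teller, B: liar, C: liar, D: truth-teller, E: truth-teller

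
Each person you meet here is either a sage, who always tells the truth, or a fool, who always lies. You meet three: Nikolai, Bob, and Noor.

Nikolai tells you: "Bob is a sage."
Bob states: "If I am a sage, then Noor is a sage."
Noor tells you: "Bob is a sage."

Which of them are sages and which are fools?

Consider Nikolai. Suppose Nikolai is a fool.
Then no assignment of the remaining roles makes every statement match its speaker's type — contradiction.
So Nikolai is a sage.
Consider Bob. Suppose Bob is a fool.
Then Nikolai's statement comes out false, contradicting Nikolai being a sage.
So Bob is a sage.
With that fixed, Noor's statement is true, so Noor is a sage.

Nikolai: sage, Bob: sage, Noor: sage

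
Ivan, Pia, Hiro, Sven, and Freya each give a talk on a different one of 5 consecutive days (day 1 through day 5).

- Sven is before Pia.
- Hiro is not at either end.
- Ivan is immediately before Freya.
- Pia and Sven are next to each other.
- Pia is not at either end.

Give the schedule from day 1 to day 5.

From clue 1: Pia is in {2,3,4,5}.
From clues 1–2: Hiro is in {2,3,4}.
From clues 1–3: Pia is in {2,3,5}.
From clues 1–4: Hiro → day 3.
From clues 1–5: Sven → day 1, Pia → day 2, Ivan → day 4, Freya → day 5.

Sven, Pia, Hiro, Ivan, Freya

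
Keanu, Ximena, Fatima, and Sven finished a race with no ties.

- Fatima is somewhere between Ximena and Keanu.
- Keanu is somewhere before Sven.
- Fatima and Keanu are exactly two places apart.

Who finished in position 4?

Ximena

With clue 1, Fatima is ruled out for place 4.
With clues 1–2, Keanu is ruled out for place 4.
With clues 1–3, Sven is ruled out for place 4.
So place 4 is Ximena.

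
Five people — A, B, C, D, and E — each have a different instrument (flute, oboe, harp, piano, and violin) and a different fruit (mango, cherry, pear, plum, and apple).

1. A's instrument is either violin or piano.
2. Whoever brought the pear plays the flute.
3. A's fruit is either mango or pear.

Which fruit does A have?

mango

With clues 1–2, pear is impossible for A's fruit.
With clues 1–3, apple, cherry, and plum are impossible for A's fruit.
That leaves mango.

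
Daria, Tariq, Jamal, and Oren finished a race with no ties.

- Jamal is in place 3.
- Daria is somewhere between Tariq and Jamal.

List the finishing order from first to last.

From clue 1: Jamal → place 3.
From clues 1–2: Tariq → place 1, Daria → place 2, Oren → place 4.

Tariq, Daria, Jamal, Oren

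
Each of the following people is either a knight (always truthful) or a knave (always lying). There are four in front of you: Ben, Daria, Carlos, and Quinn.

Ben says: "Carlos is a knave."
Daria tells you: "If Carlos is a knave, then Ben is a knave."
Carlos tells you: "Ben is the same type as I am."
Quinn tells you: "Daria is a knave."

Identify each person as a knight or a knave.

Consider Ben. Suppose Ben is a knave.
Then whichever role Carlos has, Carlos's statement has the wrong truth value — contradiction.
So Ben is a knight.
Consider Daria. Suppose Daria is a knight.
Then no assignment of the remaining roles makes every statement match its speaker's type — contradiction.
So Daria is a knave.
With that fixed, Quinn's statement is true, so Quinn is a knight.
Consider Carlos. Suppose Carlos is a knight.
Then Ben's statement comes out false, contradicting Ben being a knight.
So Carlos is a knave.

Ben: knight, Daria: knave, Carlos: knave, Quinn: knight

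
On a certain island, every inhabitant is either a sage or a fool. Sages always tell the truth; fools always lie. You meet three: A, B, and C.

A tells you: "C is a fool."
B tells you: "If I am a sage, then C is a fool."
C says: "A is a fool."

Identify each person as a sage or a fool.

Consider A. Suppose A is a fool.
Then no assignment of the remaining roles makes every statement match its speaker's type — contradiction.
So A is a sage.
With that fixed, C's statement is false, so C is a fool.
With that fixed, B's statement is true, so B is a sage.

A: sage, B: sage, C: fool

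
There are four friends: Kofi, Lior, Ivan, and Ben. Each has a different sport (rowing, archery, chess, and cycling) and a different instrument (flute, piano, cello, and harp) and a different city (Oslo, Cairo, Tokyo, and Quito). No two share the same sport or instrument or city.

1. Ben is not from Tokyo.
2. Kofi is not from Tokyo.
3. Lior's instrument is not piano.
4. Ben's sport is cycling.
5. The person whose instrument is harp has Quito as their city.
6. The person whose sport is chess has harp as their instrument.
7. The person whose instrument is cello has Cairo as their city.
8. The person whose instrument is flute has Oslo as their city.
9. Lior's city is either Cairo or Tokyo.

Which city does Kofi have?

Quito

With clues 1–2, Tokyo is impossible for Kofi's city.
With clues 1–9, Cairo and Oslo are impossible for Kofi's city.
That leaves Quito.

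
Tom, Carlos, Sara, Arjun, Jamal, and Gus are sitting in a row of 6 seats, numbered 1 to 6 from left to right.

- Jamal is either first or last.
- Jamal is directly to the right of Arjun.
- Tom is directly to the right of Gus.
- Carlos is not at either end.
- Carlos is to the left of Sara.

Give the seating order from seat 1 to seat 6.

Gus, Tom, Carlos, Sara, Arjun, Jamal

From clue 1: Jamal is in {1,6}.
From clues 1–2: Arjun → seat 5, Jamal → seat 6.
From clues 1–3: Tom is in {2,3,4}.
From clues 1–5: Gus → seat 1, Tom → seat 2, Carlos → seat 3, Sara → seat 4.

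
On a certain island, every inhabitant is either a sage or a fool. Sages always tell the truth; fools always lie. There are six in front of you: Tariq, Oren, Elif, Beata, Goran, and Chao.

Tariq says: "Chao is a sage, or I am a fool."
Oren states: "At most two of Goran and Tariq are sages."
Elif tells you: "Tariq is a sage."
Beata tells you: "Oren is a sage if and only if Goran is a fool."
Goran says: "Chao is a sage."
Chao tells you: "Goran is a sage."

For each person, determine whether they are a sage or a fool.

Tariq: sage, Oren: sage, Elif: sage, Beata: fool, Goran: sage, Chao: sage

Regardless of anyone's role, Oren's statement is true, so Oren is a sage.
Consider Tariq. Suppose Tariq is a fool.
Then Tariq's own statement would have to be false, but it can't be — contradiction.
So Tariq is a sage.
With that fixed, Elif's statement is true, so Elif is a sage.
Consider Beata. Suppose Beata is a sage.
Then no assignment of the remaining roles makes every statement match its speaker's type — contradiction.
So Beata is a fool.
Consider Goran. Suppose Goran is a fool.
Then Beata's statement comes out true, contradicting Beata being a fool.
So Goran is a sage.
With that fixed, Chao's statement is true, so Chao is a sage.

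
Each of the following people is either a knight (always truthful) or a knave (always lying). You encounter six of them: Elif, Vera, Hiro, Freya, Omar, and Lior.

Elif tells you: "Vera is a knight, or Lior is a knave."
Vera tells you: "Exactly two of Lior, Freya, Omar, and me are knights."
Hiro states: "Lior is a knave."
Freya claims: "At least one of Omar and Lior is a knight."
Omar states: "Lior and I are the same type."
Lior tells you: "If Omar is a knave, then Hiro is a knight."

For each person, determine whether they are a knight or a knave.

Elif: knave, Vera: knave, Hiro: knave, Freya: knight, Omar: knight, Lior: knight

Consider Elif. Suppose Elif is a knight.
Then no assignment of the remaining roles makes every statement match its speaker's type — contradiction.
So Elif is a knave.
Consider Vera. Suppose Vera is a knight.
Then Elif's statement comes out true, contradicting Elif being a knave.
So Vera is a knave.
Consider Hiro. Suppose Hiro is a knight.
Then no assignment of the remaining roles makes every statement match its speaker's type — contradiction.
So Hiro is a knave.
Consider Freya. Suppose Freya is a knave.
Then no assignment of the remaining roles makes every statement match its speaker's type — contradiction.
So Freya is a knight.
Consider Omar. Suppose Omar is a knave.
Then no assignment of the remaining roles makes every statement match its speaker's type — contradiction.
So Omar is a knight.
With that fixed, Lior's statement is true, so Lior is a knight.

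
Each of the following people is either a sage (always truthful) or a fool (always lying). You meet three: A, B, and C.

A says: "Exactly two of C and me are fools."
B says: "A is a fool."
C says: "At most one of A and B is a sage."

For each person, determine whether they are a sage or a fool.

A: fool, B: sage, C: sage

Consider A. Suppose A is a sage.
Then A's own statement would have to be true, but it can't be — contradiction.
So A is a fool.
With that fixed, B's statement is true, so B is a sage.
With that fixed, C's statement is true, so C is a sage.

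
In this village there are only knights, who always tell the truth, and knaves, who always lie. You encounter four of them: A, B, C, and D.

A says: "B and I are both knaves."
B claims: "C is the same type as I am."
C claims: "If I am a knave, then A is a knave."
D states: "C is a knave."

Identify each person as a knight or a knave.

Consider A. Suppose A is a knight.
Then A's own statement would have to be true, but it can't be — contradiction.
So A is a knave.
With that fixed, C's statement is true, so C is a knight.
With that fixed, D's statement is false, so D is a knave.
Consider B. Suppose B is a knave.
Then A's statement comes out true, contradicting A being a knave.
So B is a knight.

A: knave, B: knight, C: knight, D: knave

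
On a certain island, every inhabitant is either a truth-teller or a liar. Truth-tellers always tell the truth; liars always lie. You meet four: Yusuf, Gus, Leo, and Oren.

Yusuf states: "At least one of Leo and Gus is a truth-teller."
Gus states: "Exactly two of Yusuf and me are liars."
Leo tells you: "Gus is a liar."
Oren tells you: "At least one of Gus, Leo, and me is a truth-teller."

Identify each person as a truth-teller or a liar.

Consider Yusuf. Suppose Yusuf is a liar.
Then whichever role Gus has, Gus's statement has the wrong truth value — contradiction.
So Yusuf is a truth-teller.
With that fixed, Gus's statement is false, so Gus is a liar.
With that fixed, Leo's statement is true, so Leo is a truth-teller.
With that fixed, Oren's statement is true, so Oren is a truth-teller.

Yusuf: truth-teller, Gus: liar, Leo: truth-teller, Oren: truth-teller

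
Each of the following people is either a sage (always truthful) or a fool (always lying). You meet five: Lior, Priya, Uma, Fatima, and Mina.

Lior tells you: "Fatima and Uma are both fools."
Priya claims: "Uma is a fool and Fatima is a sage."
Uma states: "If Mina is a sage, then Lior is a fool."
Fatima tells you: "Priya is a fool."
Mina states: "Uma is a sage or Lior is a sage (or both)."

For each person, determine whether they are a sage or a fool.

Lior: fool, Priya: fool, Uma: sage, Fatima: sage, Mina: sage

Consider Lior. Suppose Lior is a sage.
Then no assignment of the remaining roles makes every statement match its speaker's type — contradiction.
So Lior is a fool.
With that fixed, Uma's statement is true, so Uma is a sage.
With that fixed, Mina's statement is true, so Mina is a sage.
With that fixed, Priya's statement is false, so Priya is a fool.
With that fixed, Fatima's statement is true, so Fatima is a sage.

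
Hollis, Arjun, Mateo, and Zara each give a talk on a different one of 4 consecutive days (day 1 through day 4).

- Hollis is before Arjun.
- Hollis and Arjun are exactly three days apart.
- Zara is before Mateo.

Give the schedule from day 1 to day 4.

Hollis, Zara, Mateo, Arjun

From clue 1: Hollis is in {1,2,3}.
From clues 1–2: Hollis → day 1, Arjun → day 4.
From clues 1–3: Zara → day 2, Mateo → day 3.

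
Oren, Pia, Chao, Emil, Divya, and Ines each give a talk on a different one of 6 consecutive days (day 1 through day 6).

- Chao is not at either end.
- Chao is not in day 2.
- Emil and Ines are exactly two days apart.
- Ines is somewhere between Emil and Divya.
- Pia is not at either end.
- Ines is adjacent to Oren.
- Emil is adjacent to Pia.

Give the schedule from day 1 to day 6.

Emil, Pia, Ines, Oren, Chao, Divya

From clue 1: Chao is in {2,3,4,5}.
From clues 1–2: Chao is in {3,4,5}.
From clues 1–6: Emil is in {1,6}.
From clues 1–7: Emil → day 1, Pia → day 2, Ines → day 3, Oren → day 4, Chao → day 5, Divya → day 6.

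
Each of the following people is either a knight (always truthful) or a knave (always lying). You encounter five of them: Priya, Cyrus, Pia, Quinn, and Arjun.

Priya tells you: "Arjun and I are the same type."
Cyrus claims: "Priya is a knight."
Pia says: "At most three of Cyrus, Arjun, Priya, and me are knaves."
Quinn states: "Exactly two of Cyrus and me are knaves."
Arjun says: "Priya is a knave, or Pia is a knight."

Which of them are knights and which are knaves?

Consider Priya. Suppose Priya is a knave.
Then no assignment of the remaining roles makes every statement match its speaker's type — contradiction.
So Priya is a knight.
With that fixed, Cyrus's statement is true, so Cyrus is a knight.
With that fixed, Pia's statement is true, so Pia is a knight.
With that fixed, Quinn's statement is false, so Quinn is a knave.
With that fixed, Arjun's statement is true, so Arjun is a knight.

Priya: knight, Cyrus: knight, Pia: knight, Quinn: knave, Arjun: knight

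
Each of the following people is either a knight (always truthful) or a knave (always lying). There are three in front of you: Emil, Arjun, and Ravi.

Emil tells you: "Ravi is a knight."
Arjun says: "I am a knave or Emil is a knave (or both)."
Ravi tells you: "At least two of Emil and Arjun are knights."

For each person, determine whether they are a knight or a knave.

Emil: knave, Arjun: knight, Ravi: knave

Consider Emil. Suppose Emil is a knight.
Then whichever role Arjun has, Arjun's statement has the wrong truth value — contradiction.
So Emil is a knave.
With that fixed, Arjun's statement is true, so Arjun is a knight.
With that fixed, Ravi's statement is false, so Ravi is a knave.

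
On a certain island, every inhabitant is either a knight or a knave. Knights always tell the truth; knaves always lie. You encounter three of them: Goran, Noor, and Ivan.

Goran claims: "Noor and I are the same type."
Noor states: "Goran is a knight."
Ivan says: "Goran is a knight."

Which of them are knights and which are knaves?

Goran: knight, Noor: knight, Ivan: knight

Consider Goran. Suppose Goran is a knave.
Then no assignment of the remaining roles makes every statement match its speaker's type — contradiction.
So Goran is a knight.
With that fixed, Noor's statement is true, so Noor is a knight.
With that fixed, Ivan's statement is true, so Ivan is a knight.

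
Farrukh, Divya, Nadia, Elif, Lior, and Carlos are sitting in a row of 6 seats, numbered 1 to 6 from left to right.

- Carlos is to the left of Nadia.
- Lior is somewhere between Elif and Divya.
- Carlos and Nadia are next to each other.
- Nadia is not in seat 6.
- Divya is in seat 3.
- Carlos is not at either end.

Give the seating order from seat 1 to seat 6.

Elif, Lior, Divya, Carlos, Nadia, Farrukh

From clue 1: Nadia is in {2,3,4,5,6}.
From clues 1–2: Lior is in {2,3,4,5}.
From clues 1–4: Nadia is in {2,3,4,5}.
From clues 1–5: Divya → seat 3.
From clues 1–6: Elif → seat 1, Lior → seat 2, Carlos → seat 4, Nadia → seat 5, Farrukh → seat 6.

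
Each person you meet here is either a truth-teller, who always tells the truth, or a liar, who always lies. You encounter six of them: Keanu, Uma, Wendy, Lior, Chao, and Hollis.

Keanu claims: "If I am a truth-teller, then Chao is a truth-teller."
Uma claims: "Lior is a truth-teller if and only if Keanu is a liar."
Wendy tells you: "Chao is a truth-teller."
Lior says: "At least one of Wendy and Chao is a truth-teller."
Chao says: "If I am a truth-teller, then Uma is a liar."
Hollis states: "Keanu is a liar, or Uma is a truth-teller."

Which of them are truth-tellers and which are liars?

Keanu: truth-teller, Uma: liar, Wendy: truth-teller, Lior: truth-teller, Chao: truth-teller, Hollis: liar

Consider Keanu. Suppose Keanu is a liar.
Then Keanu's own statement would have to be false, but it can't be — contradiction.
So Keanu is a truth-teller.
Consider Uma. Suppose Uma is a truth-teller.
Then whichever role Chao has, Chao's statement has the wrong truth value — contradiction.
So Uma is a liar.
With that fixed, Chao's statement is true, so Chao is a truth-teller.
With that fixed, Hollis's statement is false, so Hollis is a liar.
With that fixed, Wendy's statement is true, so Wendy is a truth-teller.
With that fixed, Lior's statement is true, so Lior is a truth-teller.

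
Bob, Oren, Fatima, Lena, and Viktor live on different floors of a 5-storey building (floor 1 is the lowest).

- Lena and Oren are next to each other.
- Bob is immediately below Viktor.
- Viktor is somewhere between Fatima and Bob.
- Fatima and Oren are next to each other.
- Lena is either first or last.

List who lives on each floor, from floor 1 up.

From clues 1–2: Fatima is in {1,3,5}.
From clues 1–3: Bob is in {1,3}.
From clues 1–4: Bob → floor 1, Viktor → floor 2, Oren → floor 4.
From clues 1–5: Fatima → floor 3, Lena → floor 5.

Bob, Viktor, Fatima, Oren, Lena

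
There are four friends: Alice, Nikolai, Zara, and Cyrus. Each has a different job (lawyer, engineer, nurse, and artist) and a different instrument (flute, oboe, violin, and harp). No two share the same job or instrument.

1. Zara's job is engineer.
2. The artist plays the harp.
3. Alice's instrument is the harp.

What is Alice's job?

artist

Clue 1 rules out engineer for Alice's job.
With clues 1–3, lawyer and nurse are impossible for Alice's job.
That leaves artist.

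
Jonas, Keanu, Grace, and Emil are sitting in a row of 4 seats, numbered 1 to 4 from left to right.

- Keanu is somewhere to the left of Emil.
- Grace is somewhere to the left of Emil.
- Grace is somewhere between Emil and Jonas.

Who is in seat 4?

With clue 1, Keanu is ruled out for seat 4.
With clues 1–2, Grace is ruled out for seat 4.
With clues 1–3, Jonas is ruled out for seat 4.
So seat 4 is Emil.

Emil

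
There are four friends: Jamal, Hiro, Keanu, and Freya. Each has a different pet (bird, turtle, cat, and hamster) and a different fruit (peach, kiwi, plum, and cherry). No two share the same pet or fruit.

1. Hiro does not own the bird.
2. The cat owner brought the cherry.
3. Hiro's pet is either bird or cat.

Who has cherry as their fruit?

With clues 1–3, Freya, Jamal, and Keanu are impossible for the one with fruit cherry.
That leaves Hiro.

Hiro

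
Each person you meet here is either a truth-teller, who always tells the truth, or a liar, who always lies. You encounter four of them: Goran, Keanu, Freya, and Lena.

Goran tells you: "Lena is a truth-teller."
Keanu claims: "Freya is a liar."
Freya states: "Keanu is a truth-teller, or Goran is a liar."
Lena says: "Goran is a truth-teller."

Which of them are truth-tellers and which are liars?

Goran: liar, Keanu: liar, Freya: truth-teller, Lena: liar

Consider Goran. Suppose Goran is a truth-teller.
Then no assignment of the remaining roles makes every statement match its speaker's type — contradiction.
So Goran is a liar.
With that fixed, Freya's statement is true, so Freya is a truth-teller.
With that fixed, Lena's statement is false, so Lena is a liar.
With that fixed, Keanu's statement is false, so Keanu is a liar.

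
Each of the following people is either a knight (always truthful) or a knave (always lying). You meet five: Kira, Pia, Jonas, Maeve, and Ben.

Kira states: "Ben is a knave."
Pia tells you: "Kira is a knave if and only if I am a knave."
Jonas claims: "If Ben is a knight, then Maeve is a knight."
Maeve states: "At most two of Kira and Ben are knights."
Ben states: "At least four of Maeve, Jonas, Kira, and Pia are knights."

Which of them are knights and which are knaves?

Regardless of anyone's role, Maeve's statement is true, so Maeve is a knight.
With that fixed, Jonas's statement is true, so Jonas is a knight.
Consider Kira. Suppose Kira is a knave.
Then whichever role Pia has, Pia's statement has the wrong truth value — contradiction.
So Kira is a knight.
Consider Pia. Suppose Pia is a knight.
Then no assignment of the remaining roles makes every statement match its speaker's type — contradiction.
So Pia is a knave.
With that fixed, Ben's statement is false, so Ben is a knave.

Kira: knight, Pia: knave, Jonas: knight, Maeve: knight, Ben: knave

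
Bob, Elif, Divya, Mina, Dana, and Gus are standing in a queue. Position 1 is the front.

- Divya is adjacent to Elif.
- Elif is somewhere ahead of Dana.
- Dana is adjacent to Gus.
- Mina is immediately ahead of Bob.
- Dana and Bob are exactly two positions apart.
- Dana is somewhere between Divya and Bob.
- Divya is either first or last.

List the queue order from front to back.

Divya, Elif, Gus, Dana, Mina, Bob

From clues 1–2: Dana is in {3,4,5,6}.
From clues 1–3: Elif is in {1,2,3,4}.
From clues 1–4: Bob is in {2,4,6}.
From clues 1–5: Bob is in {4,6}.
From clues 1–6: Gus → position 3, Dana → position 4, Mina → position 5, Bob → position 6.
From clues 1–7: Divya → position 1, Elif → position 2.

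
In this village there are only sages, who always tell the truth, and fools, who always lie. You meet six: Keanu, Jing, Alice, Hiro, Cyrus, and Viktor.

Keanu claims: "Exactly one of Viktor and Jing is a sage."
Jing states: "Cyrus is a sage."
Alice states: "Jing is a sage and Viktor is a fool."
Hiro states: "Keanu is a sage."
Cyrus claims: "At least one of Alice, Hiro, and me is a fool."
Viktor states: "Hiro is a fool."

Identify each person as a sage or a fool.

Consider Keanu. Suppose Keanu is a sage.
Then no assignment of the remaining roles makes every statement match its speaker's type — contradiction.
So Keanu is a fool.
With that fixed, Hiro's statement is false, so Hiro is a fool.
With that fixed, Cyrus's statement is true, so Cyrus is a sage.
With that fixed, Viktor's statement is true, so Viktor is a sage.
With that fixed, Jing's statement is true, so Jing is a sage.
With that fixed, Alice's statement is false, so Alice is a fool.

Keanu: fool, Jing: sage, Alice: fool, Hiro: fool, Cyrus: sage, Viktor: sage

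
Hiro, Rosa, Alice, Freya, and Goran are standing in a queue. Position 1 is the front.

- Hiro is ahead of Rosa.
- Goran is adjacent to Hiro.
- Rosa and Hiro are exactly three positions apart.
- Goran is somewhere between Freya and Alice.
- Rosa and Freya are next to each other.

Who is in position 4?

Freya

With clues 1–3, Goran and Hiro are ruled out for position 4.
With clues 1–4, Rosa is ruled out for position 4.
With clues 1–5, Alice is ruled out for position 4.
So position 4 is Freya.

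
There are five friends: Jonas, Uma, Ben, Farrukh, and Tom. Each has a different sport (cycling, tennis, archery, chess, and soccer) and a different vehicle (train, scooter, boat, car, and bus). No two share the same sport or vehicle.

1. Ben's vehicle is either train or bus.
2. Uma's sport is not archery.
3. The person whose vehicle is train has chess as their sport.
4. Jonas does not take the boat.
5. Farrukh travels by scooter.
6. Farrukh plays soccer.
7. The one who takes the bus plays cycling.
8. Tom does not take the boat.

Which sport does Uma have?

tennis

With clues 1–2, archery is impossible for Uma's sport.
With clues 1–6, soccer is impossible for Uma's sport.
With clues 1–8, chess and cycling are impossible for Uma's sport.
That leaves tennis.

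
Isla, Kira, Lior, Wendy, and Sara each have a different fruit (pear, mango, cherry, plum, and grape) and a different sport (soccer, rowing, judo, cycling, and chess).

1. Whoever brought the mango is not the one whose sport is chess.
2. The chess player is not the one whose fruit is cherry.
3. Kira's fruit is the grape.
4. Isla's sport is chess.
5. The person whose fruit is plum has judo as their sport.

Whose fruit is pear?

Isla

With clues 1–3, Kira is impossible for the one with fruit pear.
With clues 1–5, Lior, Sara, and Wendy are impossible for the one with fruit pear.
That leaves Isla.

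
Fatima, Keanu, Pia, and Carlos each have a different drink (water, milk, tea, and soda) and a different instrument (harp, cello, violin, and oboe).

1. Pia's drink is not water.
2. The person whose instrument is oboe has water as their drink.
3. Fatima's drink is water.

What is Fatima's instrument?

oboe

With clues 1–3, cello, harp, and violin are impossible for Fatima's instrument.
That leaves oboe.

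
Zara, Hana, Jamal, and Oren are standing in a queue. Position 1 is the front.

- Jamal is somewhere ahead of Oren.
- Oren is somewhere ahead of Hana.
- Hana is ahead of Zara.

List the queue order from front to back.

Jamal, Oren, Hana, Zara

From clue 1: Jamal is in {1,2,3}.
From clues 1–2: Hana is in {3,4}.
From clues 1–3: Jamal → position 1, Oren → position 2, Hana → position 3, Zara → position 4.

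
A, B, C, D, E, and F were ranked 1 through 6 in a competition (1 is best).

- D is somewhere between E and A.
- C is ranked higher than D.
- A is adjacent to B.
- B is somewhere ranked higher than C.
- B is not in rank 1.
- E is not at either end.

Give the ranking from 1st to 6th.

A, B, C, D, E, F

From clue 1: D is in {2,3,4,5}.
From clues 1–2: D is in {3,4,5}.
From clues 1–4: C is in {3,4}.
From clues 1–5: B is in {2,3}.
From clues 1–6: A → rank 1, B → rank 2, C → rank 3, D → rank 4, E → rank 5, F → rank 6.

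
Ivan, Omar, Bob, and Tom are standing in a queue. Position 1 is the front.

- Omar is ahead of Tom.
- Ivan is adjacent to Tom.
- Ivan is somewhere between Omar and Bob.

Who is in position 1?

Omar

With clue 1, Tom is ruled out for position 1.
With clues 1–2, Ivan is ruled out for position 1.
With clues 1–3, Bob is ruled out for position 1.
So position 1 is Omar.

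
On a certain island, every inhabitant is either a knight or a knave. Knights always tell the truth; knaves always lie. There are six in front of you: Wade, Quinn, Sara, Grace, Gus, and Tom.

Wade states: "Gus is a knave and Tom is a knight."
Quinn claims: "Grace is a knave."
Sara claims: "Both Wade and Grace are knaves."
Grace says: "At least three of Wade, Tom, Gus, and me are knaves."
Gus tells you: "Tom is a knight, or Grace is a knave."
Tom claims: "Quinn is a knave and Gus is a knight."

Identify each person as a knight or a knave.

Consider Wade. Suppose Wade is a knight.
Then no assignment of the remaining roles makes every statement match its speaker's type — contradiction.
So Wade is a knave.
Consider Quinn. Suppose Quinn is a knight.
Then no assignment of the remaining roles makes every statement match its speaker's type — contradiction.
So Quinn is a knave.
Consider Sara. Suppose Sara is a knight.
Then no assignment of the remaining roles makes every statement match its speaker's type — contradiction.
So Sara is a knave.
Consider Grace. Suppose Grace is a knave.
Then Quinn's statement comes out true, contradicting Quinn being a knave.
So Grace is a knight.
Consider Gus. Suppose Gus is a knight.
Then Grace's statement comes out false, contradicting Grace being a knight.
So Gus is a knave.
With that fixed, Tom's statement is false, so Tom is a knave.

Wade: knave, Quinn: knave, Sara: knave, Grace: knight, Gus: knave, Tom: knave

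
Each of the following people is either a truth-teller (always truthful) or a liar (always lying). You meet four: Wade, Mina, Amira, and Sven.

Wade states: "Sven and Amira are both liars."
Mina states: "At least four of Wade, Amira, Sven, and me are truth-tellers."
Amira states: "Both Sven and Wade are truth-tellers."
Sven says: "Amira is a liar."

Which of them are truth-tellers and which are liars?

Consider Wade. Suppose Wade is a truth-teller.
Then no assignment of the remaining roles makes every statement match its speaker's type — contradiction.
So Wade is a liar.
With that fixed, Mina's statement is false, so Mina is a liar.
With that fixed, Amira's statement is false, so Amira is a liar.
With that fixed, Sven's statement is true, so Sven is a truth-teller.

Wade: liar, Mina: liar, Amira: liar, Sven: truth-teller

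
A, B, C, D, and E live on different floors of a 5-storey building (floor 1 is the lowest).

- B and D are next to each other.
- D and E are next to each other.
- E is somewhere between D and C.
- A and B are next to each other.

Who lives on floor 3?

D

With clues 1–2, A and C are ruled out for floor 3.
With clues 1–3, B is ruled out for floor 3.
With clues 1–4, E is ruled out for floor 3.
So floor 3 is D.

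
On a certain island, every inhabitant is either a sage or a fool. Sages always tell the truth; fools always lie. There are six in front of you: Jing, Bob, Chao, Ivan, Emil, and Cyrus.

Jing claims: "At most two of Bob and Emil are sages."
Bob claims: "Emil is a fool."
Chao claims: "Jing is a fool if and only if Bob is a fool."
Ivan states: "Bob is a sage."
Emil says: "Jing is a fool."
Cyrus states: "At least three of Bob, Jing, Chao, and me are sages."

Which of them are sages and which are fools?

Regardless of anyone's role, Jing's statement is true, so Jing is a sage.
With that fixed, Emil's statement is false, so Emil is a fool.
With that fixed, Bob's statement is true, so Bob is a sage.
With that fixed, Chao's statement is true, so Chao is a sage.
With that fixed, Ivan's statement is true, so Ivan is a sage.
With that fixed, Cyrus's statement is true, so Cyrus is a sage.

Jing: sage, Bob: sage, Chao: sage, Ivan: sage, Emil: fool, Cyrus: sage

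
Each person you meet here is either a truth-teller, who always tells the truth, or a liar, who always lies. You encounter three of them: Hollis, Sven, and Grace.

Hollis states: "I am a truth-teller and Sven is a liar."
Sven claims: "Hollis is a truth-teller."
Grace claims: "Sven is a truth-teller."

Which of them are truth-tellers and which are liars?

Consider Hollis. Suppose Hollis is a truth-teller.
Then no assignment of the remaining roles makes every statement match its speaker's type — contradiction.
So Hollis is a liar.
With that fixed, Sven's statement is false, so Sven is a liar.
With that fixed, Grace's statement is false, so Grace is a liar.

Hollis: liar, Sven: liar, Grace: liar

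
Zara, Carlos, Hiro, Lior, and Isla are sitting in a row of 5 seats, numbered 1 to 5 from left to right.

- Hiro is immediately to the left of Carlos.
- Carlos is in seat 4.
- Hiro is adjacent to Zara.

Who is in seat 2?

Zara

With clues 1–2, Carlos and Hiro are ruled out for seat 2.
With clues 1–3, Isla and Lior are ruled out for seat 2.
So seat 2 is Zara.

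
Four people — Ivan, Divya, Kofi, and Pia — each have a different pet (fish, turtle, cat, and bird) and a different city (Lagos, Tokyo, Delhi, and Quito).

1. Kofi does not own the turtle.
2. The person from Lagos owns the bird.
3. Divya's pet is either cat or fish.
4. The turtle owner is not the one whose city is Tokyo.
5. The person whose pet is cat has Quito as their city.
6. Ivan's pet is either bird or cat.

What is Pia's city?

With clues 1–6, Lagos, Quito, and Tokyo are impossible for Pia's city.
That leaves Delhi.

Delhi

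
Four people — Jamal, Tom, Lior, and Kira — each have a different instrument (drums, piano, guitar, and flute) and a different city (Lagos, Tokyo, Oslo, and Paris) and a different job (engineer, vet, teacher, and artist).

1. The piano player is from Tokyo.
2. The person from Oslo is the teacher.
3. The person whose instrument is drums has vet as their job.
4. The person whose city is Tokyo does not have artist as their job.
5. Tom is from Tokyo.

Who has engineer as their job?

Tom

With clues 1–5, Jamal, Kira, and Lior are impossible for the one with job engineer.
That leaves Tom.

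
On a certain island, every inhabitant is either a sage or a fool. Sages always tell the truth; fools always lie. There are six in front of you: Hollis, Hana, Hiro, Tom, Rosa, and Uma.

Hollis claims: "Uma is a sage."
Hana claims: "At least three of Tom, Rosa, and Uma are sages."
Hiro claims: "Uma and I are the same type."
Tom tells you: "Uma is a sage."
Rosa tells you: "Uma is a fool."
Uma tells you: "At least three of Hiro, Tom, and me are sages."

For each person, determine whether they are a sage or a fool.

Hollis: sage, Hana: fool, Hiro: sage, Tom: sage, Rosa: fool, Uma: sage

Consider Hollis. Suppose Hollis is a fool.
Then no assignment of the remaining roles makes every statement match its speaker's type — contradiction.
So Hollis is a sage.
Consider Hana. Suppose Hana is a sage.
Then no assignment of the remaining roles makes every statement match its speaker's type — contradiction.
So Hana is a fool.
Consider Hiro. Suppose Hiro is a fool.
Then no assignment of the remaining roles makes every statement match its speaker's type — contradiction.
So Hiro is a sage.
Consider Tom. Suppose Tom is a fool.
Then no assignment of the remaining roles makes every statement match its speaker's type — contradiction.
So Tom is a sage.
Consider Rosa. Suppose Rosa is a sage.
Then no assignment of the remaining roles makes every statement match its speaker's type — contradiction.
So Rosa is a fool.
Consider Uma. Suppose Uma is a fool.
Then Hollis's statement comes out false, contradicting Hollis being a sage.
So Uma is a sage.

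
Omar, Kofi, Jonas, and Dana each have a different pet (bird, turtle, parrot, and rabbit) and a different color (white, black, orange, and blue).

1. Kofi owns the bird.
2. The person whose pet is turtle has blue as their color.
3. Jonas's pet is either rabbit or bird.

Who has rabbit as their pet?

Jonas

Clue 1 rules out Kofi for the one with pet rabbit.
With clues 1–3, Dana and Omar are impossible for the one with pet rabbit.
That leaves Jonas.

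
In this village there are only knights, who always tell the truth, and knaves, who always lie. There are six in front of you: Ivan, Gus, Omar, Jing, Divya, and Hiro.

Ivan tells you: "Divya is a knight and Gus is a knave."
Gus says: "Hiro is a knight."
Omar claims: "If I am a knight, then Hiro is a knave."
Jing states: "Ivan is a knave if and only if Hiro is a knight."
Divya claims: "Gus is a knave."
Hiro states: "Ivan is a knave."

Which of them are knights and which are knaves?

Consider Ivan. Suppose Ivan is a knave.
Then no assignment of the remaining roles makes every statement match its speaker's type — contradiction.
So Ivan is a knight.
With that fixed, Hiro's statement is false, so Hiro is a knave.
With that fixed, Gus's statement is false, so Gus is a knave.
With that fixed, Omar's statement is true, so Omar is a knight.
With that fixed, Jing's statement is true, so Jing is a knight.
With that fixed, Divya's statement is true, so Divya is a knight.

Ivan: knight, Gus: knave, Omar: knight, Jing: knight, Divya: knight, Hiro: knave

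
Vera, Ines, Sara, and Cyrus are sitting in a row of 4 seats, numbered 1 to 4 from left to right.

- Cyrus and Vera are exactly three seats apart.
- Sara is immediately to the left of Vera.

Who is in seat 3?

With clue 1, Cyrus and Vera are ruled out for seat 3.
With clues 1–2, Ines is ruled out for seat 3.
So seat 3 is Sara.

Sara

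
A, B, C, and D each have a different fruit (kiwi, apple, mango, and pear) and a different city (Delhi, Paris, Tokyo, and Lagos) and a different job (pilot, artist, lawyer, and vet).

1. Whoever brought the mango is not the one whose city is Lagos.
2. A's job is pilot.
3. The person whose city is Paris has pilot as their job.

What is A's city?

With clues 1–3, Delhi, Lagos, and Tokyo are impossible for A's city.
That leaves Paris.

Paris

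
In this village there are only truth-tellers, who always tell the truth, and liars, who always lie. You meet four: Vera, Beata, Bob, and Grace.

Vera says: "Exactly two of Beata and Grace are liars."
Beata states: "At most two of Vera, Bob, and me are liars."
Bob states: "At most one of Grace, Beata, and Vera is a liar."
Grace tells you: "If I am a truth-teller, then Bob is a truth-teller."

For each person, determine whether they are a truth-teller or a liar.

Consider Vera. Suppose Vera is a truth-teller.
Then no assignment of the remaining roles makes every statement match its speaker's type — contradiction.
So Vera is a liar.
Consider Beata. Suppose Beata is a liar.
Then no assignment of the remaining roles makes every statement match its speaker's type — contradiction.
So Beata is a truth-teller.
Consider Bob. Suppose Bob is a liar.
Then whichever role Grace has, Grace's statement has the wrong truth value — contradiction.
So Bob is a truth-teller.
With that fixed, Grace's statement is true, so Grace is a truth-teller.

Vera: liar, Beata: truth-teller, Bob: truth-teller, Grace: truth-teller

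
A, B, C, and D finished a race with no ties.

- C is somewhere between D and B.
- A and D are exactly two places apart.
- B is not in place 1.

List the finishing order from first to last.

From clue 1: C is in {2,3}.
From clues 1–2: A is in {2,3}.
From clues 1–3: D → place 1, C → place 2, A → place 3, B → place 4.

D, C, A, B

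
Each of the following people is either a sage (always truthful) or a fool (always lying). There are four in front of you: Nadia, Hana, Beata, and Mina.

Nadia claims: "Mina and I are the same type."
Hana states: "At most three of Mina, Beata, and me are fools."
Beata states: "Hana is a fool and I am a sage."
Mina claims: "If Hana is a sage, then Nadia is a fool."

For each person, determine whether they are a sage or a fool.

Regardless of anyone's role, Hana's statement is true, so Hana is a sage.
With that fixed, Beata's statement is false, so Beata is a fool.
Consider Nadia. Suppose Nadia is a sage.
Then no assignment of the remaining roles makes every statement match its speaker's type — contradiction.
So Nadia is a fool.
With that fixed, Mina's statement is true, so Mina is a sage.

Nadia: fool, Hana: sage, Beata: fool, Mina: sage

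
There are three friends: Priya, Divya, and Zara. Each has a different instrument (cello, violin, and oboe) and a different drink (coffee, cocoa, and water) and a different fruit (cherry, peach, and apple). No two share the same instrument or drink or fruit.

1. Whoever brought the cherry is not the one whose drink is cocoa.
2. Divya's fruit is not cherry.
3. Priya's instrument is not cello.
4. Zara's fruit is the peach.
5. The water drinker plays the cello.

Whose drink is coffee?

With clues 1–5, Divya and Zara are impossible for the one with drink coffee.
That leaves Priya.

Priya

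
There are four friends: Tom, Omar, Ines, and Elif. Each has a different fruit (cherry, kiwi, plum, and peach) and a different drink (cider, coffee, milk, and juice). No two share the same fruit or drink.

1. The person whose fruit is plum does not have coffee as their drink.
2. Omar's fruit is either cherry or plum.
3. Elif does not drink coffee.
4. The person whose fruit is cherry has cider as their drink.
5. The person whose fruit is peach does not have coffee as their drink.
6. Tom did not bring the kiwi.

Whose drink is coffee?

With clues 1–3, Elif is impossible for the one with drink coffee.
With clues 1–4, Omar is impossible for the one with drink coffee.
With clues 1–6, Tom is impossible for the one with drink coffee.
That leaves Ines.

Ines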